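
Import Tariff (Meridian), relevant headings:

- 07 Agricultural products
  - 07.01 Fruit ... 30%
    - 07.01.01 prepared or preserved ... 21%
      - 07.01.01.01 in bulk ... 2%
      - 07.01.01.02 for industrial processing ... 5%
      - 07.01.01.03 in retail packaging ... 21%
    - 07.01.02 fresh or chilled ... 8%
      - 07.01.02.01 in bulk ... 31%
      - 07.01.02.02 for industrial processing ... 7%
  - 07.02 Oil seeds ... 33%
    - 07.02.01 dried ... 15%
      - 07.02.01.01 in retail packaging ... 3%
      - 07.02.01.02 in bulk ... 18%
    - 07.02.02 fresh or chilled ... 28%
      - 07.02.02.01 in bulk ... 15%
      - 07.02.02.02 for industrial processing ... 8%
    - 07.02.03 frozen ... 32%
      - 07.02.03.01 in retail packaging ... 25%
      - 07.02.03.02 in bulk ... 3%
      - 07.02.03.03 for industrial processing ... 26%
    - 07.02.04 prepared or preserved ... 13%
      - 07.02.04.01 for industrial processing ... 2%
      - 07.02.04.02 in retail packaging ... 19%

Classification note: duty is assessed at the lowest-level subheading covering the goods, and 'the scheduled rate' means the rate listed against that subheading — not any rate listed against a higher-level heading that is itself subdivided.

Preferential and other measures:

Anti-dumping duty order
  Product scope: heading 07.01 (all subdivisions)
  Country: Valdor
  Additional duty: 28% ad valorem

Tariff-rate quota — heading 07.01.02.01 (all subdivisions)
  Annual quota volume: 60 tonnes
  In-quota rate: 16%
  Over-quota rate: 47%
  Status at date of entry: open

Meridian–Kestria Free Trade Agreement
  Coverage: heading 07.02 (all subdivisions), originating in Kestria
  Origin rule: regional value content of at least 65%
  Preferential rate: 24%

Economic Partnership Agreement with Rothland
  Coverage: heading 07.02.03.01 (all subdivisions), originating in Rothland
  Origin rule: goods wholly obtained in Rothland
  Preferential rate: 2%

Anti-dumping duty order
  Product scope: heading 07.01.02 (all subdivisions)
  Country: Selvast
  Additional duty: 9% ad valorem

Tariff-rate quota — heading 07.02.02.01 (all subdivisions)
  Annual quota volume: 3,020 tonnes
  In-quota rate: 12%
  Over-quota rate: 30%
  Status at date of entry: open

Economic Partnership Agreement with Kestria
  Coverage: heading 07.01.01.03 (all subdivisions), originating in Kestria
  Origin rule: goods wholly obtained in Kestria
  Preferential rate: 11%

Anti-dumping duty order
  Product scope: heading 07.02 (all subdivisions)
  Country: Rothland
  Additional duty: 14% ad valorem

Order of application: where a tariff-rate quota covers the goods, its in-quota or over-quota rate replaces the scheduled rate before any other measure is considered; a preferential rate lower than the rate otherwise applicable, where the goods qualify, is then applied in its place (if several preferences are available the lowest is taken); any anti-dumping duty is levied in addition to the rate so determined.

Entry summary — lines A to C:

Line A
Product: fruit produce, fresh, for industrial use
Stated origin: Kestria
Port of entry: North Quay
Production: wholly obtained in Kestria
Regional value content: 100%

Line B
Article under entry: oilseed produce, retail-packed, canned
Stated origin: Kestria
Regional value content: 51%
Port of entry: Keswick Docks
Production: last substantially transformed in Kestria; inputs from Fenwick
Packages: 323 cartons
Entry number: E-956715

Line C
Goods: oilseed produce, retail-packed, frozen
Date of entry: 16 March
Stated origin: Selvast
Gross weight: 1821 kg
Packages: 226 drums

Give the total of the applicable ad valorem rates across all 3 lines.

Line A: fruit → 07.01; fresh → 07.01.02; for industrial use → 07.01.02.02. Scheduled 7%. Kestria agreement on 07.02: 07.01.02.02 not covered; Kestria agreement on 07.01.01.03: 07.01.02.02 not covered. → 7%.
Line B: oilseed → 07.02; canned → 07.02.04; retail-packed → 07.02.04.02. Scheduled 19%. Kestria agreement on 07.02: RVC < 65%; Kestria agreement on 07.01.01.03: 07.02.04.02 not covered. → 19%.
Line C: oilseed → 07.02; frozen → 07.02.03; retail-packed → 07.02.03.01. Scheduled 25%. No special measure applies. → 25%.
Sum: 7% + 19% + 25% = 51%.

51%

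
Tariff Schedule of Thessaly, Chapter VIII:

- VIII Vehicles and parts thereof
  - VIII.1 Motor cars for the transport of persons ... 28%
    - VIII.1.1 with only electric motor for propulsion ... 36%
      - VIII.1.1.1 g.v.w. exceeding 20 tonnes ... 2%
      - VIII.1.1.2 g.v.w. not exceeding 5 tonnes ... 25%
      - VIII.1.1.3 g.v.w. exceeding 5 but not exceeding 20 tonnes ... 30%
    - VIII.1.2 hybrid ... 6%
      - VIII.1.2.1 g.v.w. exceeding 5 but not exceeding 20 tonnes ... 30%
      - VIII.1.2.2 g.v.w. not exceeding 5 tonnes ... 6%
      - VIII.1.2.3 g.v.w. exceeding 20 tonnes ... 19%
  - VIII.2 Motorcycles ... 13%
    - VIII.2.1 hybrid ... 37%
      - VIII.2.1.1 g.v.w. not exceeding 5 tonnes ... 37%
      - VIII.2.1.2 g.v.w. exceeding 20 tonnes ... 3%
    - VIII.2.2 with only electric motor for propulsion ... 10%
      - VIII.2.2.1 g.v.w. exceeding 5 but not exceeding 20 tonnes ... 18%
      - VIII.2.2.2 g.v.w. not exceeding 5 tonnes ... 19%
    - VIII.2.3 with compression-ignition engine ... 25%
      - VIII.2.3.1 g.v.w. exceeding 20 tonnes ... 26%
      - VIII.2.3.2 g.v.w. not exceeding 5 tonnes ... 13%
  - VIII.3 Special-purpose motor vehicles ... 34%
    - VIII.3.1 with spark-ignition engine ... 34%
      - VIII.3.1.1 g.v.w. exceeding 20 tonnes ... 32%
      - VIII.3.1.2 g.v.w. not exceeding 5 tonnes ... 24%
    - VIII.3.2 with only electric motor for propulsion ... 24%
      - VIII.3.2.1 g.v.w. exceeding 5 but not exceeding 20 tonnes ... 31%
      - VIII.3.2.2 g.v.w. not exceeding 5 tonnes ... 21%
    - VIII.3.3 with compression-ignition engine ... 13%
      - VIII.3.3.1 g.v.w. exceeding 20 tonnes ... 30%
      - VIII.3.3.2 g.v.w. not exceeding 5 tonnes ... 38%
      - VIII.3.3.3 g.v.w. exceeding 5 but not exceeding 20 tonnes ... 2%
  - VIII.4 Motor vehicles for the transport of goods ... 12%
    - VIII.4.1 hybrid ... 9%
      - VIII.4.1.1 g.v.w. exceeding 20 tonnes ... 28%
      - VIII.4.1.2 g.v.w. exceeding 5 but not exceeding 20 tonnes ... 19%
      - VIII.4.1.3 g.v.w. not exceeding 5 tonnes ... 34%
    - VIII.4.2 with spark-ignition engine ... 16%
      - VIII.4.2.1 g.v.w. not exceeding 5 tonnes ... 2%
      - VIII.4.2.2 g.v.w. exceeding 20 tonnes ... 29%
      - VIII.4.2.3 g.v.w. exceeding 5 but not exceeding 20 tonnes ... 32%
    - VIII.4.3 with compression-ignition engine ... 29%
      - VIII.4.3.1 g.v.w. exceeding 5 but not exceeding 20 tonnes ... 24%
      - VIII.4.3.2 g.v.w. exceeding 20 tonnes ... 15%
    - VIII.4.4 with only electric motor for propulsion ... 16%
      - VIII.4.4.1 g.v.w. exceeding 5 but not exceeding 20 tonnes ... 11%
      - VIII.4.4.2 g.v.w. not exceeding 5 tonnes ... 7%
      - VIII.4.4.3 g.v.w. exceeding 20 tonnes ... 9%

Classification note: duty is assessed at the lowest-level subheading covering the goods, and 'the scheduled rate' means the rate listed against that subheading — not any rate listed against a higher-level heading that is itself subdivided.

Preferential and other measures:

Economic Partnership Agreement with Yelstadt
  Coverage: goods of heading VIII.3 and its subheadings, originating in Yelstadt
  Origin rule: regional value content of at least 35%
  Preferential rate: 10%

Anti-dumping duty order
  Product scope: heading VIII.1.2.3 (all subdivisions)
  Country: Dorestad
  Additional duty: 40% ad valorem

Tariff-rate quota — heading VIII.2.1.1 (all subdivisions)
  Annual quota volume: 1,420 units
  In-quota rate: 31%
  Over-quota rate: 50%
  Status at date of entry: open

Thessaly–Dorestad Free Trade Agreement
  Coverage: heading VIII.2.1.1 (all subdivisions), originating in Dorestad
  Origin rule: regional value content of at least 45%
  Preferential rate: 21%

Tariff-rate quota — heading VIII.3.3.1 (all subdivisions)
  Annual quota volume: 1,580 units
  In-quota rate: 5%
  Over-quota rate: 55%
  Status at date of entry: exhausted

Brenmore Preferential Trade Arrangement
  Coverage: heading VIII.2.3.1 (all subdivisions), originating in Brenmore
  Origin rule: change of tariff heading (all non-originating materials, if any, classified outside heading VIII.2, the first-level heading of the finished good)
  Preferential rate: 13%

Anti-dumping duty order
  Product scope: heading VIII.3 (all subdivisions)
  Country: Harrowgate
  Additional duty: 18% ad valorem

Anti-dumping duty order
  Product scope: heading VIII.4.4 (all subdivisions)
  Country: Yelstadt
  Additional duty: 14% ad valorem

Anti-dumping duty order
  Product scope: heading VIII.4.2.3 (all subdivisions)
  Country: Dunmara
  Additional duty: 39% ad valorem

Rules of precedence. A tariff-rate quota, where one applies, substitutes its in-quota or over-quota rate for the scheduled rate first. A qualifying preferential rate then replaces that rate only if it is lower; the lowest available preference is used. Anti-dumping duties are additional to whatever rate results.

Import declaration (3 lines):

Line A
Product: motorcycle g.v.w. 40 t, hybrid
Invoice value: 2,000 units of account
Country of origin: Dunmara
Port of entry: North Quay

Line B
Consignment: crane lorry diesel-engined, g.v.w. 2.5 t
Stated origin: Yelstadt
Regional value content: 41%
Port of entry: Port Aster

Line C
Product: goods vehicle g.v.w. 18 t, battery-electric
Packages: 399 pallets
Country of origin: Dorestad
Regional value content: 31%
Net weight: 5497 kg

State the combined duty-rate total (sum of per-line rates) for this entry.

24%

Line A: motorcycle → VIII.2; hybrid → VIII.2.1; g.v.w. 40 t → VIII.2.1.2. Scheduled 3%. No special measure applies. → 3%.
Line B: crane lorry → VIII.3; diesel-engined → VIII.3.3; g.v.w. 2.5 t → VIII.3.3.2. Scheduled 38%. Yelstadt agreement on VIII.3: RVC ≥ 35% → 10% available; preferential 10%. → 10%.
Line C: goods vehicle → VIII.4; battery-electric → VIII.4.4; g.v.w. 18 t → VIII.4.4.1. Scheduled 11%. Dorestad agreement on VIII.2.1.1: VIII.4.4.1 not covered. → 11%.
Sum: 3% + 10% + 11% = 24%.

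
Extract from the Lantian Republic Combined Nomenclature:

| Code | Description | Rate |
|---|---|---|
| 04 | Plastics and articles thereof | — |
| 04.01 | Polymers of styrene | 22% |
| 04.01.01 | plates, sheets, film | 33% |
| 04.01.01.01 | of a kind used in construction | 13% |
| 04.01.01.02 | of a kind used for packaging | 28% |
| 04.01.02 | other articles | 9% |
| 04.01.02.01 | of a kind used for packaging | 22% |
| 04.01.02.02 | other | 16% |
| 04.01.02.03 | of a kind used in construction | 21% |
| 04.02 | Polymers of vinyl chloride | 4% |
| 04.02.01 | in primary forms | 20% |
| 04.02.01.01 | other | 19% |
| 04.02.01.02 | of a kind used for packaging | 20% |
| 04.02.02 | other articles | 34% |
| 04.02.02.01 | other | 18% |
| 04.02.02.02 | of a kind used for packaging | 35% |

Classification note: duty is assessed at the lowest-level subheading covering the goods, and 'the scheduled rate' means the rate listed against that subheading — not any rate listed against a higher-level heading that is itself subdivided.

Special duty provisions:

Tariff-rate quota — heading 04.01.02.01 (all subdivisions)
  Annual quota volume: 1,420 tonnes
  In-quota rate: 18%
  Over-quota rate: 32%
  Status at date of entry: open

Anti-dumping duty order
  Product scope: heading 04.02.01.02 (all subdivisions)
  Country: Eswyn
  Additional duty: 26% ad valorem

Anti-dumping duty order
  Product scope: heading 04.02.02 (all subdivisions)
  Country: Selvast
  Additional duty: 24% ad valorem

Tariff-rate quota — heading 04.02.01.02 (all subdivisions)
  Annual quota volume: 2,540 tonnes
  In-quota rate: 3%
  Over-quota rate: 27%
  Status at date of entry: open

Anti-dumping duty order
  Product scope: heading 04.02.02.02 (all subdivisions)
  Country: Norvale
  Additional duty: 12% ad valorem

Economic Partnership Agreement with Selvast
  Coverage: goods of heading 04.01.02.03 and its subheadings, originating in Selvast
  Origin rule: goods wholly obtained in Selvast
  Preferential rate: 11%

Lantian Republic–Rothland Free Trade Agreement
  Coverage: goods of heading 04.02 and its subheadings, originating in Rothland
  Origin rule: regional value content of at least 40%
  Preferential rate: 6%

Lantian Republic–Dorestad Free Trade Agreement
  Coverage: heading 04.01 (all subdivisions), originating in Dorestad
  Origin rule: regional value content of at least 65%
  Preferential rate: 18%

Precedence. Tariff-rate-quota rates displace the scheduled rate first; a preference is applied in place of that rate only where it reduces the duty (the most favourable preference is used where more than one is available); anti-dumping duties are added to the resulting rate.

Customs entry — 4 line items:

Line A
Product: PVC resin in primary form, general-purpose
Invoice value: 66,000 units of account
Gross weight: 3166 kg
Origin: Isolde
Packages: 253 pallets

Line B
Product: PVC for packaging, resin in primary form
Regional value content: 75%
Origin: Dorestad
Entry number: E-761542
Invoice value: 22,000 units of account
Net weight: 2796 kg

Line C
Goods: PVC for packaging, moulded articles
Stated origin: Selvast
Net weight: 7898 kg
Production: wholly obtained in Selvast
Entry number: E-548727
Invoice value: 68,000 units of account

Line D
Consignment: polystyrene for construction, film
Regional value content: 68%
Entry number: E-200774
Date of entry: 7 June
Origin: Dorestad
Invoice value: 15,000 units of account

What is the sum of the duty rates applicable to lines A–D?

94%

Line A: PVC → 04.02; resin in primary form → 04.02.01; general-purpose → 04.02.01.01. Scheduled 19%. No special measure applies. → 19%.
Line B: PVC → 04.02; resin in primary form → 04.02.01; for packaging → 04.02.01.02. Scheduled 20%. quota on 04.02.01.02 open → in-quota 3%; Dorestad agreement on 04.01: 04.02.01.02 not covered. → 3%.
Line C: PVC → 04.02; moulded articles → 04.02.02; for packaging → 04.02.02.02. Scheduled 35%. Selvast agreement on 04.01.02.03: 04.02.02.02 not covered; anti-dumping (Selvast, 04.02.02): +24%; total 35% + 24% = 59%. → 59%.
Line D: polystyrene → 04.01; film → 04.01.01; for construction → 04.01.01.01. Scheduled 13%. Dorestad agreement on 04.01: RVC ≥ 65% → 18% available; preference 18% not lower than 13% → no reduction. → 13%.
Sum: 19% + 3% + 59% + 13% = 94%.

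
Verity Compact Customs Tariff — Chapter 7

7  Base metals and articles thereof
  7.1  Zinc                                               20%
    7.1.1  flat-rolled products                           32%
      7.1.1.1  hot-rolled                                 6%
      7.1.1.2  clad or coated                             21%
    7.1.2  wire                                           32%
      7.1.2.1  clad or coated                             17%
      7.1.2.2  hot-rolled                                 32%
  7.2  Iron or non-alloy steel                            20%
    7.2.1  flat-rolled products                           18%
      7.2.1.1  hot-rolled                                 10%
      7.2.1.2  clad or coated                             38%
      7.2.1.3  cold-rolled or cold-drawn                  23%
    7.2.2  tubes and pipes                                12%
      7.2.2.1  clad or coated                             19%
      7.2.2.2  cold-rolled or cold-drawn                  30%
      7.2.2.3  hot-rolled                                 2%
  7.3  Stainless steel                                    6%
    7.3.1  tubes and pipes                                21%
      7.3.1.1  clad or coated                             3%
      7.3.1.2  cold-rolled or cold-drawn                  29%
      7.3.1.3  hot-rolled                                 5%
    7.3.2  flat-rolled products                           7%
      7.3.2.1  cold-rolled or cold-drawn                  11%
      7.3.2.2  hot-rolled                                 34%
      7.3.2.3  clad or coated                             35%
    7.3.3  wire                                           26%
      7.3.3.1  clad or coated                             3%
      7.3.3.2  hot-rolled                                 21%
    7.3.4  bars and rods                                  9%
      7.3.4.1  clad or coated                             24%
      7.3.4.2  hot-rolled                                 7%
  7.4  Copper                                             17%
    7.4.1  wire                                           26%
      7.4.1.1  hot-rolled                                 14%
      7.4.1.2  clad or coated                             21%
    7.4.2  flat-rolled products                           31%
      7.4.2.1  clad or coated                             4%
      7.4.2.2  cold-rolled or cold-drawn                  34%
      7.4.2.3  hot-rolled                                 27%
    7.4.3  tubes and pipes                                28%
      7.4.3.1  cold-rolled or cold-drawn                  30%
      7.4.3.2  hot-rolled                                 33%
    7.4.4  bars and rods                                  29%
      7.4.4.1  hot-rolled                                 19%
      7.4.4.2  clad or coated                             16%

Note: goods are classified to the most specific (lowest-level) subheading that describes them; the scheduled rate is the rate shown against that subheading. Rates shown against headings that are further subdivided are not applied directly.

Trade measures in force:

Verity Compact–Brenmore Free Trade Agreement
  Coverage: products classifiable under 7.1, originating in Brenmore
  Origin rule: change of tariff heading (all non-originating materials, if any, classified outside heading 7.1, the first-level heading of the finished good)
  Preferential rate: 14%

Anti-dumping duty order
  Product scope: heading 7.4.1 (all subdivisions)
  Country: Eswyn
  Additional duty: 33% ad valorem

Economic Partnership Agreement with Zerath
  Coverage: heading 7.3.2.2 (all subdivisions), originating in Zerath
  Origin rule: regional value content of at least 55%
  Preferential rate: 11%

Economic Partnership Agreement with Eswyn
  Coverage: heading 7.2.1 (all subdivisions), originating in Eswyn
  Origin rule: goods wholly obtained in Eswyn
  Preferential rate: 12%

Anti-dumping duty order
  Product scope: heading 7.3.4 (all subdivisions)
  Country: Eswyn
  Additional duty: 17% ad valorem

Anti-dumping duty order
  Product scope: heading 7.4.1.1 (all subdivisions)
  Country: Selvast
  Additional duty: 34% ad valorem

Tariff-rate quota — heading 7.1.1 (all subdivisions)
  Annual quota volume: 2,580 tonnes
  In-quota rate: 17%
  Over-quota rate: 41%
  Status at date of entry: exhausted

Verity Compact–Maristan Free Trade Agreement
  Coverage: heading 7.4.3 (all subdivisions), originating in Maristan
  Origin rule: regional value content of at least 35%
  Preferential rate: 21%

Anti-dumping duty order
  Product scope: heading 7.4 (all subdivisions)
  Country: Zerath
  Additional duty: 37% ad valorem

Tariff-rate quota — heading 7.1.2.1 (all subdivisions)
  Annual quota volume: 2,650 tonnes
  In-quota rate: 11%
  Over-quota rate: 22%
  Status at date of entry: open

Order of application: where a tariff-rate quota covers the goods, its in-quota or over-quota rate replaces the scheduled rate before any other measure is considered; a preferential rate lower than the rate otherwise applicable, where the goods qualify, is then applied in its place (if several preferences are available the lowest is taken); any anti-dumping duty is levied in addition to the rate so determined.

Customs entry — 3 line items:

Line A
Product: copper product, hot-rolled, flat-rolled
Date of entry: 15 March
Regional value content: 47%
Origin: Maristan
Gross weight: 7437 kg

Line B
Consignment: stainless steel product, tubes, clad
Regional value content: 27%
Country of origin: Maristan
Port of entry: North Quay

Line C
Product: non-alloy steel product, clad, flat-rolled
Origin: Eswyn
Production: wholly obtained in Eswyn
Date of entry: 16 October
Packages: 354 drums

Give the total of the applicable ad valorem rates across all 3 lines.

42%

Line A: copper → 7.4; flat-rolled → 7.4.2; hot-rolled → 7.4.2.3. Scheduled 27%. Maristan agreement on 7.4.3: 7.4.2.3 not covered. → 27%.
Line B: stainless steel → 7.3; tubes → 7.3.1; clad → 7.3.1.1. Scheduled 3%. Maristan agreement on 7.4.3: 7.3.1.1 not covered. → 3%.
Line C: non-alloy steel → 7.2; flat-rolled → 7.2.1; clad → 7.2.1.2. Scheduled 38%. Eswyn agreement on 7.2.1: wholly obtained → 12% available; preferential 12%. → 12%.
Sum: 27% + 3% + 12% = 42%.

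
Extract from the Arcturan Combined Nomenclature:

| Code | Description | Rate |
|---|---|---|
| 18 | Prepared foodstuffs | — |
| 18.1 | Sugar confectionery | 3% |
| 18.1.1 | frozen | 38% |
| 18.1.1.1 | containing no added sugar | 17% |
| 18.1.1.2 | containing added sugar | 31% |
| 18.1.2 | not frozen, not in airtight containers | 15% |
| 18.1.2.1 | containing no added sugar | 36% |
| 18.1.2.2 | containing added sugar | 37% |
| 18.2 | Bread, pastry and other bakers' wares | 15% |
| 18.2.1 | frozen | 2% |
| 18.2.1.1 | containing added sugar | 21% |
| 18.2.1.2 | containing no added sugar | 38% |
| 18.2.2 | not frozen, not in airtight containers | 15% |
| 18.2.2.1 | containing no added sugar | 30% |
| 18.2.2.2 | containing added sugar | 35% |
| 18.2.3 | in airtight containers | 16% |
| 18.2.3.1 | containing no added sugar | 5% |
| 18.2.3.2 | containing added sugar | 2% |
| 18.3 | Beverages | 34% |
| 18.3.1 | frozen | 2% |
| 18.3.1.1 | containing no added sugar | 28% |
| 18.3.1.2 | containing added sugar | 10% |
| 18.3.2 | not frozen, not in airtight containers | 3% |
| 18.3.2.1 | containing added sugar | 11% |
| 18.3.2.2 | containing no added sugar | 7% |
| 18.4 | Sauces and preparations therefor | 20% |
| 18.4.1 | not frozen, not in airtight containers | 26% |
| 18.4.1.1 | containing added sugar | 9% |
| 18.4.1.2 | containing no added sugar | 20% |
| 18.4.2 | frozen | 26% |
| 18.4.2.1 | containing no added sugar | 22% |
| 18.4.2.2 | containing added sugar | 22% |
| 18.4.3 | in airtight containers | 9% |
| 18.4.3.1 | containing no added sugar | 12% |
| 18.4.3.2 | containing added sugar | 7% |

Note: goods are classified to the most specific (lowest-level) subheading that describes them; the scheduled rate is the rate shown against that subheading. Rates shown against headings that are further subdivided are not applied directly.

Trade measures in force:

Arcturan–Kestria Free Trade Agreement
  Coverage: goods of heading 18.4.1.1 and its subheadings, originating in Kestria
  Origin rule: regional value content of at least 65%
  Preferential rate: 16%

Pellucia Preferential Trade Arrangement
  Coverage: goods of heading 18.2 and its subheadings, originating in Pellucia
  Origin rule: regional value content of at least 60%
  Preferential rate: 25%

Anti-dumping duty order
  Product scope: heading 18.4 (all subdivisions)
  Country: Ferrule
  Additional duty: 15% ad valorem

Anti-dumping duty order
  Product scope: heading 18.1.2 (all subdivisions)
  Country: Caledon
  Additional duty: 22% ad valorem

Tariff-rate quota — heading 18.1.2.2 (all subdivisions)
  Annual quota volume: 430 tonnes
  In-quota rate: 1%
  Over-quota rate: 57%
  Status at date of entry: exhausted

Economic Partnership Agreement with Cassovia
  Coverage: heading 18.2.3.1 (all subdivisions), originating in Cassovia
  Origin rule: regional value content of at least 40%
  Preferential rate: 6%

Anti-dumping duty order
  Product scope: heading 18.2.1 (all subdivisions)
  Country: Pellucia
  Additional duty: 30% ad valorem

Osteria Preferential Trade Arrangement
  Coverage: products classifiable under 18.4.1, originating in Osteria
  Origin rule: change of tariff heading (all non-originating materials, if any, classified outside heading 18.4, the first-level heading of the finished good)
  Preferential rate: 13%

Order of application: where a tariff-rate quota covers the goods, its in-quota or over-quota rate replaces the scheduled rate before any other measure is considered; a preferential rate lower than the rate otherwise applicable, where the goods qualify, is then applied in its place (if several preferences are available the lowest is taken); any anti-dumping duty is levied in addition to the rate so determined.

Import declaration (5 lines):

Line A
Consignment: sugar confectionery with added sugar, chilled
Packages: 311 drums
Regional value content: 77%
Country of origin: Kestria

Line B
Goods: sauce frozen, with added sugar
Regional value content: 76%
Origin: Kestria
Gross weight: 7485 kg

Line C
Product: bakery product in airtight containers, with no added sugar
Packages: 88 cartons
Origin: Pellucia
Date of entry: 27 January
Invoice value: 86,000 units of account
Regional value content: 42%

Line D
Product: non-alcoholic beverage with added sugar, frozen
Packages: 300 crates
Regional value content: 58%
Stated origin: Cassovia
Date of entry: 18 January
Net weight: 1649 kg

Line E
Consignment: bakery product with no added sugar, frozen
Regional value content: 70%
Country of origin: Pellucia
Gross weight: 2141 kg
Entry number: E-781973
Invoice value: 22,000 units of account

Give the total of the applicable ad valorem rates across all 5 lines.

149%

Line A: sugar confectionery → 18.1; chilled → 18.1.2; with added sugar → 18.1.2.2. Scheduled 37%. quota on 18.1.2.2 exhausted → over-quota 57%; Kestria agreement on 18.4.1.1: 18.1.2.2 not covered. → 57%.
Line B: sauce → 18.4; frozen → 18.4.2; with added sugar → 18.4.2.2. Scheduled 22%. Kestria agreement on 18.4.1.1: 18.4.2.2 not covered. → 22%.
Line C: bakery product → 18.2; in airtight containers → 18.2.3; with no added sugar → 18.2.3.1. Scheduled 5%. Pellucia agreement on 18.2: RVC < 60%. → 5%.
Line D: non-alcoholic beverage → 18.3; frozen → 18.3.1; with added sugar → 18.3.1.2. Scheduled 10%. Cassovia agreement on 18.2.3.1: 18.3.1.2 not covered. → 10%.
Line E: bakery product → 18.2; frozen → 18.2.1; with no added sugar → 18.2.1.2. Scheduled 38%. Pellucia agreement on 18.2: RVC ≥ 60% → 25% available; preferential 25%; anti-dumping (Pellucia, 18.2.1): +30%; total 25% + 30% = 55%. → 55%.
Sum: 57% + 22% + 5% + 10% + 55% = 149%.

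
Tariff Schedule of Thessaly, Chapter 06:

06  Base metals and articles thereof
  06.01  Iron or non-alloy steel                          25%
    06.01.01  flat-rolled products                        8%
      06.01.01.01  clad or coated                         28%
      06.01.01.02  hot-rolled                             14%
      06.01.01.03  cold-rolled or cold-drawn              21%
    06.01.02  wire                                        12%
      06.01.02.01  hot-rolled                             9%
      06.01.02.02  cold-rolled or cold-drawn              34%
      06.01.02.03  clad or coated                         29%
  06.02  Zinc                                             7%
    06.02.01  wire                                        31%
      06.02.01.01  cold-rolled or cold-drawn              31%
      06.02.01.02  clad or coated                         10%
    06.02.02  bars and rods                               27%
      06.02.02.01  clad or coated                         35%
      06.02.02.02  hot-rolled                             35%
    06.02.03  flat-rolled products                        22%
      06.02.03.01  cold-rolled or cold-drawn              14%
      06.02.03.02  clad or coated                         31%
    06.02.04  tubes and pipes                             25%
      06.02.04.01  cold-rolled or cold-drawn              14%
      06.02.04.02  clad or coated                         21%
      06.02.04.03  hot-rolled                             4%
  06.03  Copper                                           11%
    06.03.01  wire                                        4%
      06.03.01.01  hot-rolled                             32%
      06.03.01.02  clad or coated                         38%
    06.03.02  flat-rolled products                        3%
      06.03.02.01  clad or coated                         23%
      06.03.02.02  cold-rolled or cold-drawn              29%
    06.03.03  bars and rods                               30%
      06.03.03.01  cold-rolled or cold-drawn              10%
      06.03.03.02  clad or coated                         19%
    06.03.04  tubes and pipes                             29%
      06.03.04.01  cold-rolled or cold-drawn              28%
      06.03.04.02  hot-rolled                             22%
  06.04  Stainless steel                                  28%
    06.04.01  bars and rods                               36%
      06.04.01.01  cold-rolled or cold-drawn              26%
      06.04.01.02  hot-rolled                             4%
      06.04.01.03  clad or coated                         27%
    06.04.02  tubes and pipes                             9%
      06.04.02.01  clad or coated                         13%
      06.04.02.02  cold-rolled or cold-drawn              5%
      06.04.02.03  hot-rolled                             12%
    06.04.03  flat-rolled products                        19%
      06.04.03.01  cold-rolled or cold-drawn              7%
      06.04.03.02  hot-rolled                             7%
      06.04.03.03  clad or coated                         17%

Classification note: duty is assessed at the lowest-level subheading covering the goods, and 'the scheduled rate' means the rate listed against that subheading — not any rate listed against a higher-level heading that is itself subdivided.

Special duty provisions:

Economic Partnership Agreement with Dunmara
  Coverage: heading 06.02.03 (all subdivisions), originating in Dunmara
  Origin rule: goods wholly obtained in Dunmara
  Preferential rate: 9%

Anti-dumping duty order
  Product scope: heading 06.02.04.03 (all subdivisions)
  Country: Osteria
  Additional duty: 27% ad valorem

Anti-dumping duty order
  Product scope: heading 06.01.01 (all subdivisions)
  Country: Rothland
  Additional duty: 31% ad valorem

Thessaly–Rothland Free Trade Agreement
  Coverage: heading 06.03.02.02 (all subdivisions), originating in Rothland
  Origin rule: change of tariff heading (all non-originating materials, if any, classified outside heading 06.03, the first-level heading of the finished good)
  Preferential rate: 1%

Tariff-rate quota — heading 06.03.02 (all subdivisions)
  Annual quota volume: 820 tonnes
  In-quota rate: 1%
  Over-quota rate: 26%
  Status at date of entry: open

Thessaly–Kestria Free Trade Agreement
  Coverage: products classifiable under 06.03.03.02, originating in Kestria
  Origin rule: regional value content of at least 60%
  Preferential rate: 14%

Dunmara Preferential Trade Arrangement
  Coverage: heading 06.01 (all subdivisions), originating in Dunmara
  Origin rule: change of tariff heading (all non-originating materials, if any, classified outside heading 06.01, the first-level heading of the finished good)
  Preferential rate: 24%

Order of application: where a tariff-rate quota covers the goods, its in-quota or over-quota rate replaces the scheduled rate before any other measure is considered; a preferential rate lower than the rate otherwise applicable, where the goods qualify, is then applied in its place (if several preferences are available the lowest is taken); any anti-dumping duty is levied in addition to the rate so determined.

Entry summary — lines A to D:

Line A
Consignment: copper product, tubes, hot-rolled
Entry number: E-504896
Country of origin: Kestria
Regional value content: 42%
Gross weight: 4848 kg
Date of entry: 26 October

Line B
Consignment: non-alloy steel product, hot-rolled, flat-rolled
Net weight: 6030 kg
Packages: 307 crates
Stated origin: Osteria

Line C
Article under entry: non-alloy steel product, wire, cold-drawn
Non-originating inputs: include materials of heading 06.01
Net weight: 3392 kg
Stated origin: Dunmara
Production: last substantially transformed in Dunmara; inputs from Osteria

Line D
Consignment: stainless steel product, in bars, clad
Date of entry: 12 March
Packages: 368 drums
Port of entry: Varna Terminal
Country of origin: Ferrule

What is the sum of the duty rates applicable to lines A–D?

97%

Line A: copper → 06.03; tubes → 06.03.04; hot-rolled → 06.03.04.02. Scheduled 22%. Kestria agreement on 06.03.03.02: 06.03.04.02 not covered. → 22%.
Line B: non-alloy steel → 06.01; flat-rolled → 06.01.01; hot-rolled → 06.01.01.02. Scheduled 14%. No special measure applies. → 14%.
Line C: non-alloy steel → 06.01; wire → 06.01.02; cold-drawn → 06.01.02.02. Scheduled 34%. Dunmara agreement on 06.02.03: 06.01.02.02 not covered; Dunmara agreement on 06.01: CTH not met. → 34%.
Line D: stainless steel → 06.04; in bars → 06.04.01; clad → 06.04.01.03. Scheduled 27%. No special measure applies. → 27%.
Sum: 22% + 14% + 34% + 27% = 97%.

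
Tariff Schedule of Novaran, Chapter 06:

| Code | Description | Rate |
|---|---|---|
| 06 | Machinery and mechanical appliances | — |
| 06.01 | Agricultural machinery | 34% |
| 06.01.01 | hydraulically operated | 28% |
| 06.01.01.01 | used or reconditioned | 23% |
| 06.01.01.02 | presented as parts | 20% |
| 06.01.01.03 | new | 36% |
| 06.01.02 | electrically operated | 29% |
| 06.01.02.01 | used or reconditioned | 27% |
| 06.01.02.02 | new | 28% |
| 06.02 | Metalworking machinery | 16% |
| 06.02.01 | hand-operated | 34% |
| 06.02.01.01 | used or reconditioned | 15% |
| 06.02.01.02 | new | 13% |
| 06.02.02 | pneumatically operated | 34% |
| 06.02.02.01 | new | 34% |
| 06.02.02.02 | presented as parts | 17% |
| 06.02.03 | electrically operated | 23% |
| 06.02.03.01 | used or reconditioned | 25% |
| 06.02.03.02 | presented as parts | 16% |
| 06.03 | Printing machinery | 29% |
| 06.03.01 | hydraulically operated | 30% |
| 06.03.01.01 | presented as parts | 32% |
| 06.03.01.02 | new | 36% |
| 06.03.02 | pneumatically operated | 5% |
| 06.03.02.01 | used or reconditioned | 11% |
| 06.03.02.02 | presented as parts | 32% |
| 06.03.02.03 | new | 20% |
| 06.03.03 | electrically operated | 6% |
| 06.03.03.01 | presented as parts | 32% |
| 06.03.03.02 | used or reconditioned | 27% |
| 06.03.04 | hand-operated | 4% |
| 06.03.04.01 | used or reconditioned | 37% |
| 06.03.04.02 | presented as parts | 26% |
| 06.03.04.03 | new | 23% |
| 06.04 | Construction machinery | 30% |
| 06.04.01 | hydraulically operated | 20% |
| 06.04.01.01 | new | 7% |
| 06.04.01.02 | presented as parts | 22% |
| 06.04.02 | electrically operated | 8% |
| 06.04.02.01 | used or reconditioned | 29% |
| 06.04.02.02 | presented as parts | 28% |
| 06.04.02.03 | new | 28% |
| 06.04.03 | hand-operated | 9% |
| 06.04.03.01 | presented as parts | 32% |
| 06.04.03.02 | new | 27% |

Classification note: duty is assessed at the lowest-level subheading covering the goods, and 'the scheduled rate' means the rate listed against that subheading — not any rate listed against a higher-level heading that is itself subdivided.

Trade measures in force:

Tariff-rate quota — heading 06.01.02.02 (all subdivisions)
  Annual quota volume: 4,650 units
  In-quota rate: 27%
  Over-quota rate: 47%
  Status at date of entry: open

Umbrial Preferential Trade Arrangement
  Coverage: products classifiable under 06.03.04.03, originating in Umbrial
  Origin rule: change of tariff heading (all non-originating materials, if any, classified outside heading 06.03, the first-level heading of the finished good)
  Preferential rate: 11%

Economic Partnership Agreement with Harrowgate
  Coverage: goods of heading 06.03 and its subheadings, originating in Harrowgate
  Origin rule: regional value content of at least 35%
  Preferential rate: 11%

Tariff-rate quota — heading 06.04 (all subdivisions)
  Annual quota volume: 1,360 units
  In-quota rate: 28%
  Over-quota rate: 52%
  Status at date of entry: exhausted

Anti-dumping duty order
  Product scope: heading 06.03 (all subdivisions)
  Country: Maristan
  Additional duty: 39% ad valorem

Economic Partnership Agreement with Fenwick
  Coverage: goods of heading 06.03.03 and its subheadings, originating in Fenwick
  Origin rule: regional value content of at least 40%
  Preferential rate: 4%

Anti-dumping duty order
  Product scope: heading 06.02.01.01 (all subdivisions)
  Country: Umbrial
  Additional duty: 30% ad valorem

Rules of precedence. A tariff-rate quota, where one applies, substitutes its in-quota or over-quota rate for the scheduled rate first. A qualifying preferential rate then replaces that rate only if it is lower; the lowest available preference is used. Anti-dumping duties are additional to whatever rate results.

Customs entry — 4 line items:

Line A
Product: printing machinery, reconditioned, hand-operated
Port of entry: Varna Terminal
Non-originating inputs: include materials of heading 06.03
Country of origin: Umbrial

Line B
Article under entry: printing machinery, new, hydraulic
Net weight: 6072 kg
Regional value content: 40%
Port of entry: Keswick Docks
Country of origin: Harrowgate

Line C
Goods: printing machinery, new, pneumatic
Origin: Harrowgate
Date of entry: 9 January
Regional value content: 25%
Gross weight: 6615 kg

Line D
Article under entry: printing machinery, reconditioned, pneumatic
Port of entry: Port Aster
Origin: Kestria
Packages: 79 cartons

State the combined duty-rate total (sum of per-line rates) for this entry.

79%

Line A: printing → 06.03; hand-operated → 06.03.04; reconditioned → 06.03.04.01. Scheduled 37%. Umbrial agreement on 06.03.04.03: 06.03.04.01 not covered. → 37%.
Line B: printing → 06.03; hydraulic → 06.03.01; new → 06.03.01.02. Scheduled 36%. Harrowgate agreement on 06.03: RVC ≥ 35% → 11% available; preferential 11%. → 11%.
Line C: printing → 06.03; pneumatic → 06.03.02; new → 06.03.02.03. Scheduled 20%. Harrowgate agreement on 06.03: RVC < 35%. → 20%.
Line D: printing → 06.03; pneumatic → 06.03.02; reconditioned → 06.03.02.01. Scheduled 11%. No special measure applies. → 11%.
Sum: 37% + 11% + 20% + 11% = 79%.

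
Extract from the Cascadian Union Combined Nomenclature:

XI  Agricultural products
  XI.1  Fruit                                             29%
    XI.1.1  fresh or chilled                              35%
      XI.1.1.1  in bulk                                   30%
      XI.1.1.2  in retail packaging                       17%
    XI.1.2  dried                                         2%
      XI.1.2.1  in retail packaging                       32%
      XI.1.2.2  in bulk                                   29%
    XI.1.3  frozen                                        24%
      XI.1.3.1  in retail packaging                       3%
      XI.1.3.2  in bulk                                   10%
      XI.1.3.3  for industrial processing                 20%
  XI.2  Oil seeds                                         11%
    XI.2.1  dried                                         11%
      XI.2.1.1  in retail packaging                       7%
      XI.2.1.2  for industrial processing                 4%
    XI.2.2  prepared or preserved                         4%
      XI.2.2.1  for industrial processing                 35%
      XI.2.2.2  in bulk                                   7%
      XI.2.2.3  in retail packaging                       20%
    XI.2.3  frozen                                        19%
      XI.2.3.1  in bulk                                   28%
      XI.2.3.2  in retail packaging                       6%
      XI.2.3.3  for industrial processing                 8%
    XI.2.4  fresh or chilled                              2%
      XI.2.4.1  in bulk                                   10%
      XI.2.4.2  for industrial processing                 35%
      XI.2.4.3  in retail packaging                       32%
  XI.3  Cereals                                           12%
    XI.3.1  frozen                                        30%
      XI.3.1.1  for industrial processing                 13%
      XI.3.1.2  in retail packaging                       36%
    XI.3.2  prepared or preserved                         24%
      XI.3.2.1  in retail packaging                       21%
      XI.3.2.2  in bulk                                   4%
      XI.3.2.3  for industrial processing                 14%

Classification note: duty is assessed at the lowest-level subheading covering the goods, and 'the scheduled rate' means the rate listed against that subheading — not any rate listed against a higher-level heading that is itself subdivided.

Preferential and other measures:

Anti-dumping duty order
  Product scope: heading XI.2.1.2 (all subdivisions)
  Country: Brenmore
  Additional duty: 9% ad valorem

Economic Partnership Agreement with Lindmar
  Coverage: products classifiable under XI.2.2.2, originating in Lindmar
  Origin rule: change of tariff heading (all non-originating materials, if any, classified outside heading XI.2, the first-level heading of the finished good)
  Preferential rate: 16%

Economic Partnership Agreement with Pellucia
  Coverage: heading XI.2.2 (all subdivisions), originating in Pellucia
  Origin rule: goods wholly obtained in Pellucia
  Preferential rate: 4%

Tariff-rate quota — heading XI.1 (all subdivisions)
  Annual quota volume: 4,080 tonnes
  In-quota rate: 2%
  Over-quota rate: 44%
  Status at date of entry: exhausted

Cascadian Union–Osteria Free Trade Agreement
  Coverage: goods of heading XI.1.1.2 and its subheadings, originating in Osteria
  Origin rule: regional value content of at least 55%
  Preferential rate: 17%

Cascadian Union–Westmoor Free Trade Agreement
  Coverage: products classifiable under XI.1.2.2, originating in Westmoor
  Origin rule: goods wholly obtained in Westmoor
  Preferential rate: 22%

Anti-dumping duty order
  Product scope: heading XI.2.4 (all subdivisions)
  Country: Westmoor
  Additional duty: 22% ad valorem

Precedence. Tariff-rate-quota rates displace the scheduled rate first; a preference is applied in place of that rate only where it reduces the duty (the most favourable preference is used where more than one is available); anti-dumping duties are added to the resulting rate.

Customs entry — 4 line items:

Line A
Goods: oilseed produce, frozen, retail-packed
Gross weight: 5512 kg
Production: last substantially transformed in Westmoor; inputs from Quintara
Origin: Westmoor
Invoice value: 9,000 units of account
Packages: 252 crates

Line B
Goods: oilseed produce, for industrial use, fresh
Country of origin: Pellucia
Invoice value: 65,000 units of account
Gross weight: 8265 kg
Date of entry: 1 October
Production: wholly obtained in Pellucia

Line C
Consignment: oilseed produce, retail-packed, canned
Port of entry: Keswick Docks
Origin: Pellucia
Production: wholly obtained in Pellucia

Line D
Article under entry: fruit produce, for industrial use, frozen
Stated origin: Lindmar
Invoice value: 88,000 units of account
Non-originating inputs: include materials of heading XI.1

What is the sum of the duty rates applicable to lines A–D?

Line A: oilseed → XI.2; frozen → XI.2.3; retail-packed → XI.2.3.2. Scheduled 6%. Westmoor agreement on XI.1.2.2: XI.2.3.2 not covered. → 6%.
Line B: oilseed → XI.2; fresh → XI.2.4; for industrial use → XI.2.4.2. Scheduled 35%. Pellucia agreement on XI.2.2: XI.2.4.2 not covered. → 35%.
Line C: oilseed → XI.2; canned → XI.2.2; retail-packed → XI.2.2.3. Scheduled 20%. Pellucia agreement on XI.2.2: wholly obtained → 4% available; preferential 4%. → 4%.
Line D: fruit → XI.1; frozen → XI.1.3; for industrial use → XI.1.3.3. Scheduled 20%. quota on XI.1 exhausted → over-quota 44%; Lindmar agreement on XI.2.2.2: XI.1.3.3 not covered. → 44%.
Sum: 6% + 35% + 4% + 44% = 89%.

89%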